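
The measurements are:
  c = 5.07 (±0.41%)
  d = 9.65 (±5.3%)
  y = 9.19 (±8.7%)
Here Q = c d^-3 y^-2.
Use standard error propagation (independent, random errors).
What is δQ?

1.57e-05

Relative error in a monomial: (δQ/Q)² = Σ (nᵢ · δxᵢ/xᵢ)².
  (1·δc/c)² = (1×0.00410)² = 1.68e-05;  (-3·δd/d)² = (-3×0.0530)² = 0.0253;  (-2·δy/y)² = (-2×0.0870)² = 0.0303
δQ/Q = √(0.0556) = 0.236
Q = 6.68e-05, so δQ = 0.236 × 6.68e-05 = 1.57e-05.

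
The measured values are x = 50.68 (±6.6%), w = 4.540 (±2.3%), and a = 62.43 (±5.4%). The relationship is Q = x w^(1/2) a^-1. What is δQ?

Since Q is a product/quotient, work with relative uncertainties:
  (1·δx/x)² = (1×0.0660)² = 0.00436;  (½·δw/w)² = (0.5×0.0230)² = 0.000132;  (-1·δa/a)² = (-1×0.0540)² = 0.00292
δQ/Q = √(0.00740) = 0.0860
Q = 1.730, so δQ = 0.0860 × 1.730 = 0.149.

0.149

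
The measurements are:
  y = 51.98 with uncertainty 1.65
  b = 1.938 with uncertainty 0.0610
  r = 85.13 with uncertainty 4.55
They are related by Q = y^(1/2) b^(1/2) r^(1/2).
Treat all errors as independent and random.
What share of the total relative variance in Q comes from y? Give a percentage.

(δQ/Q)² = (½·δy/y)² + (½·δb/b)² + (½·δr/r)²
  y term: (0.5×0.0317)² = 0.000252
  b term: (0.5×0.0315)² = 0.000248
  r term: (0.5×0.0534)² = 0.000714
Total = 0.00121. Share from y = 0.000252/0.00121 = 0.208.

20.8%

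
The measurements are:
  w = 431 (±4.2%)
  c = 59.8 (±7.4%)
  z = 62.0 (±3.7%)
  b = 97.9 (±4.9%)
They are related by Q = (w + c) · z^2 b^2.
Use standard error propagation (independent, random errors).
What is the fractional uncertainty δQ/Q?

0.129

Let u = w + c = 491. δu = √(δw² + δc²) = √(328 + 19.6) = 18.6, so δu/u = 0.0380.
Q is then a monomial in u, z, b:
δQ/Q = √((δu/u)² + (2·δz/z)² + (2·δb/b)²) = √(0.00144 + 0.00548 + 0.00960) = 0.129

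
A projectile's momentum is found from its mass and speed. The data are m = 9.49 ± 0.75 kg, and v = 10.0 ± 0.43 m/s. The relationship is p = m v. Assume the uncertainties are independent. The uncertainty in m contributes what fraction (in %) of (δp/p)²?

77.2%

(δp/p)² = (1·δm/m)² + (1·δv/v)²
  m term: (1×0.0790)² = 0.00625
  v term: (1×0.0430)² = 0.00185
Total = 0.00809. Share from m = 0.00625/0.00809 = 0.772.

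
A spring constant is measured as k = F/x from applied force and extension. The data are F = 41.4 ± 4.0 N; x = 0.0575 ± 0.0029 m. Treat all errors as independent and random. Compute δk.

78.5 N/m

Relative error in a monomial: (δk/k)² = Σ (nᵢ · δxᵢ/xᵢ)².
  (1·δF/F)² = (1×0.0966)² = 0.00934;  (-1·δx/x)² = (-1×0.0504)² = 0.00254
δk/k = √(0.0119) = 0.109
k = 720 N/m, so δk = 0.109 × 720 = 78.5 N/m.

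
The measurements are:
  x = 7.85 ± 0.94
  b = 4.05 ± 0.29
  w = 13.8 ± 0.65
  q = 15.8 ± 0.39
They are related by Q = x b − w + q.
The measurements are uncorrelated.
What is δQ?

4.50

Let p = x·b = 31.8. δp/p = √((1·δx/x)² + (1·δb/b)²) = √(0.0143 + 0.00513) = 0.140, so δp = 4.44.
Q = p − w + q: δQ = √(δp² + δw² + δq²) = √(19.7 + 0.423 + 0.152) = 4.50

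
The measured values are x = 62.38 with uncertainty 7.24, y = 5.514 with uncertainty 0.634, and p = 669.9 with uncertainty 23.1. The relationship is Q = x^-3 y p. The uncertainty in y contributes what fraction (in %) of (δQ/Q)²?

9.75%

(δQ/Q)² = (-3·δx/x)² + (1·δy/y)² + (1·δp/p)²
  x term: (-3×0.116)² = 0.121
  y term: (1×0.115)² = 0.0132
  p term: (1×0.0345)² = 0.00119
Total = 0.136. Share from y = 0.0132/0.136 = 0.0975.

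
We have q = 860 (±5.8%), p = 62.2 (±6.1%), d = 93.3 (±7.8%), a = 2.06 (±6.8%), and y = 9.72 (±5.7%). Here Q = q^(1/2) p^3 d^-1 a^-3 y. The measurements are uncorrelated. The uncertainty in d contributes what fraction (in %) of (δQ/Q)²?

(δQ/Q)² = (½·δq/q)² + (3·δp/p)² + (-1·δd/d)² + (-3·δa/a)² + (1·δy/y)²
  q term: (0.5×0.0580)² = 0.000841
  p term: (3×0.0610)² = 0.0335
  d term: (-1×0.0780)² = 0.00608
  a term: (-3×0.0680)² = 0.0416
  y term: (1×0.0570)² = 0.00325
Total = 0.0853. Share from d = 0.00608/0.0853 = 0.0713.

7.13%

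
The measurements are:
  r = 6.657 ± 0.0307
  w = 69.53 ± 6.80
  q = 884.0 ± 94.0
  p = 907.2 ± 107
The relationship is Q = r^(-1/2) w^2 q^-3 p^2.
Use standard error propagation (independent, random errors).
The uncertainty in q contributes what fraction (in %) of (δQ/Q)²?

52.0%

(δQ/Q)² = (−½·δr/r)² + (2·δw/w)² + (-3·δq/q)² + (2·δp/p)²
  r term: (-0.5×0.00461)² = 5.32e-06
  w term: (2×0.0978)² = 0.0383
  q term: (-3×0.106)² = 0.102
  p term: (2×0.118)² = 0.0556
Total = 0.196. Share from q = 0.102/0.196 = 0.520.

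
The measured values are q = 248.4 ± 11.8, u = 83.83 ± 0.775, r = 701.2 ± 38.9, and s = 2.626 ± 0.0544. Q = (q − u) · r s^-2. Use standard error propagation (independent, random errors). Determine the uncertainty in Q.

Let w = q − u = 164.6. δw = √(δq² + δu²) = √(139 + 0.601) = 11.8, so δw/w = 0.0719.
Q is then a monomial in w, r, s:
δQ/Q = √((δw/w)² + (1·δr/r)² + (-2·δs/s)²) = √(0.00516 + 0.00308 + 0.00172) = 0.0998
Q = 16730, so δQ = 0.0998 × 16730 = 1670.

1670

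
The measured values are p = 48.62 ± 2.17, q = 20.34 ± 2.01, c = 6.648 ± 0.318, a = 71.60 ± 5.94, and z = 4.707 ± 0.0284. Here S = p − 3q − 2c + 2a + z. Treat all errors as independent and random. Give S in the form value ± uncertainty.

122.2 ± 13.5

For a sum/difference, combine absolute errors in quadrature:
  (δp)² = 4.71;  (3·δq)² = 36.4;  (2·δc)² = 0.404;  (2·δa)² = 141;  (δz)² = 0.000807
δS = √(183) = 13.5
S = 122.2.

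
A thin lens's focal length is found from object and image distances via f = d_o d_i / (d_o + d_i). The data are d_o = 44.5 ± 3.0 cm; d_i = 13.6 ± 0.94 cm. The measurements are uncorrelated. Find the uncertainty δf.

0.575 cm

∂f/∂d_o = (d_i/(d_o+d_i))² = 0.0548;  ∂f/∂d_i = (d_o/(d_o+d_i))² = 0.587
δf = √((∂f/∂d_o · δd_o)² + (∂f/∂d_i · δd_i)²) = √(0.0270 + 0.304) = 0.575 cm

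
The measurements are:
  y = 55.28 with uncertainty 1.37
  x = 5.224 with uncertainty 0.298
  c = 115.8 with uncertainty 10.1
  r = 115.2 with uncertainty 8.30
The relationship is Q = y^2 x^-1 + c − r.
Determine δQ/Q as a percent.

7.87%

Let p = y^2·x^-1 = 585.0. δp/p = √((2·δy/y)² + (-1·δx/x)²) = √(0.00246 + 0.00325) = 0.0756, so δp = 44.2.
Q = p + c − r: δQ = √(δp² + δc² + δr²) = √(1950 + 102 + 68.9) = 46.1
Q = 585.6, so δQ/Q = 46.1/585.6 = 0.0787.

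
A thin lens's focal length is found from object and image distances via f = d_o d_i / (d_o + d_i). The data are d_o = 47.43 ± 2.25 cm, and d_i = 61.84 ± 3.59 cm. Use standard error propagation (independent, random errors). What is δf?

0.988 cm

∂f/∂d_o = (d_i/(d_o+d_i))² = 0.320;  ∂f/∂d_i = (d_o/(d_o+d_i))² = 0.188
δf = √((∂f/∂d_o · δd_o)² + (∂f/∂d_i · δd_i)²) = √(0.519 + 0.458) = 0.988 cm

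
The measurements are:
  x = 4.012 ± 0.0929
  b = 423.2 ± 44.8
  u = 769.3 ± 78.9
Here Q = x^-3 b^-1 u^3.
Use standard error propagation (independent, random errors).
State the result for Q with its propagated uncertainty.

16660 ± 5540

Relative error in a monomial: (δQ/Q)² = Σ (nᵢ · δxᵢ/xᵢ)².
  (-3·δx/x)² = (-3×0.0232)² = 0.00483;  (-1·δb/b)² = (-1×0.106)² = 0.0112;  (3·δu/u)² = (3×0.103)² = 0.0947
δQ/Q = √(0.111) = 0.333
Q = 16660, so δQ = 0.333 × 16660 = 5540.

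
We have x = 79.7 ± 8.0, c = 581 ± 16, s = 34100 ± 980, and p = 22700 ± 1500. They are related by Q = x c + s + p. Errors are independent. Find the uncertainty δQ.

5140

Let w = x·c = 46300. δw/w = √((1·δx/x)² + (1·δc/c)²) = √(0.0101 + 0.000758) = 0.104, so δw = 4820.
Q = w + s + p: δQ = √(δw² + δs² + δp²) = √(2.32e+07 + 9.6e+05 + 2.25e+06) = 5140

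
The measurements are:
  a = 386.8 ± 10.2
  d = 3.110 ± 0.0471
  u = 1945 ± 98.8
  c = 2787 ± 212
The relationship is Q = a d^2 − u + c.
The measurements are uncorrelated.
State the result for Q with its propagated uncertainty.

Let p = a·d^2 = 3741. δp/p = √((1·δa/a)² + (2·δd/d)²) = √(0.000695 + 0.000917) = 0.0402, so δp = 150.
Q = p − u + c: δQ = √(δp² + δu² + δc²) = √(22600 + 9760 + 44900) = 278
Q = 4583.

4583 ± 278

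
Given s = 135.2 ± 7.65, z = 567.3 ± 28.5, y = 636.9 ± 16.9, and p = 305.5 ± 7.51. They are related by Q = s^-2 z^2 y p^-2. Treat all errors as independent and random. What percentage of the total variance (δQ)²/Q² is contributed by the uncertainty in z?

(δQ/Q)² = (-2·δs/s)² + (2·δz/z)² + (1·δy/y)² + (-2·δp/p)²
  s term: (-2×0.0566)² = 0.0128
  z term: (2×0.0502)² = 0.0101
  y term: (1×0.0265)² = 0.000704
  p term: (-2×0.0246)² = 0.00242
Total = 0.0260. Share from z = 0.0101/0.0260 = 0.388.

38.8%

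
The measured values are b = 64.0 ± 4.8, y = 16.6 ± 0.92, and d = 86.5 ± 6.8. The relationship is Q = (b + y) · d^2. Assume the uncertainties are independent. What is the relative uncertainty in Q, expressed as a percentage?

Let u = b + y = 80.6. δu = √(δb² + δy²) = √(23.0 + 0.846) = 4.89, so δu/u = 0.0606.
Q is then a monomial in u, d:
δQ/Q = √((δu/u)² + (2·δd/d)²) = √(0.00368 + 0.0247) = 0.169

16.9%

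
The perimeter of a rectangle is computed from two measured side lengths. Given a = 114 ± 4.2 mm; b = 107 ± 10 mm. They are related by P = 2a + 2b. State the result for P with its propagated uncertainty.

P is a linear combination, so absolute uncertainties add in quadrature:
  (2·δa)² = 70.6;  (2·δb)² = 400
δP = √(471) = 21.7 mm
P = 442 mm.

442 ± 21.7 mm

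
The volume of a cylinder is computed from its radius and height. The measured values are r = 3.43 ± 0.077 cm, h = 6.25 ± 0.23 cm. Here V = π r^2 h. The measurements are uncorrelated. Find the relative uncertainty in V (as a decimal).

0.0581

V is a product of powers, so relative uncertainties combine in quadrature:
  (2·δr/r)² = (2×0.0224)² = 0.00202;  (1·δh/h)² = (1×0.0368)² = 0.00135
δV/V = √(0.00337) = 0.0581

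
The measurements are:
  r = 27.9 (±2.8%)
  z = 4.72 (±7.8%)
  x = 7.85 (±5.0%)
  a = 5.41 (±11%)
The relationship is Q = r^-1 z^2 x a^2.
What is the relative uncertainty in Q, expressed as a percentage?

Since Q is a product/quotient, work with relative uncertainties:
  (-1·δr/r)² = (-1×0.0280)² = 0.000784;  (2·δz/z)² = (2×0.0780)² = 0.0243;  (1·δx/x)² = (1×0.0500)² = 0.00250;  (2·δa/a)² = (2×0.110)² = 0.0484
δQ/Q = √(0.0760) = 0.276

27.6%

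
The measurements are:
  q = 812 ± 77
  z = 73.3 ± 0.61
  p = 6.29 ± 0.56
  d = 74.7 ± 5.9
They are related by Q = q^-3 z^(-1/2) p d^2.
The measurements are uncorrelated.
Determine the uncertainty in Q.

2.58e-06

Each factor contributes (exponent × relative error)² to (δQ/Q)²:
  (-3·δq/q)² = (-3×0.0948)² = 0.0809;  (−½·δz/z)² = (-0.5×0.00832)² = 1.73e-05;  (1·δp/p)² = (1×0.0890)² = 0.00793;  (2·δd/d)² = (2×0.0790)² = 0.0250
δQ/Q = √(0.114) = 0.337
Q = 7.66e-06, so δQ = 0.337 × 7.66e-06 = 2.58e-06.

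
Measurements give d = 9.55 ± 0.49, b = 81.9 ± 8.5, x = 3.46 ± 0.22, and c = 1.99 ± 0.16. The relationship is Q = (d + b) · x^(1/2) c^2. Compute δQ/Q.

Let u = d + b = 91.5. δu = √(δd² + δb²) = √(0.240 + 72.2) = 8.51, so δu/u = 0.0931.
Q is then a monomial in u, x, c:
δQ/Q = √((δu/u)² + (½·δx/x)² + (2·δc/c)²) = √(0.00867 + 0.00101 + 0.0259) = 0.189

0.189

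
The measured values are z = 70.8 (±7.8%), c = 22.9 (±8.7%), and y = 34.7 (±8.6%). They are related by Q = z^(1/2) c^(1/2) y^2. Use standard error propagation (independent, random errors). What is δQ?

8810

Since Q is a product/quotient, work with relative uncertainties:
  (½·δz/z)² = (0.5×0.0780)² = 0.00152;  (½·δc/c)² = (0.5×0.0870)² = 0.00189;  (2·δy/y)² = (2×0.0860)² = 0.0296
δQ/Q = √(0.0330) = 0.182
Q = 48500, so δQ = 0.182 × 48500 = 8810.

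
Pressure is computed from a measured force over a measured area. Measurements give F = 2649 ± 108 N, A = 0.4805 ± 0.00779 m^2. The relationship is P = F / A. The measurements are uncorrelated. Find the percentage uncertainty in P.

4.39%

Since P is a product/quotient, work with relative uncertainties:
  (1·δF/F)² = (1×0.0408)² = 0.00166;  (-1·δA/A)² = (-1×0.0162)² = 0.000263
δP/P = √(0.00193) = 0.0439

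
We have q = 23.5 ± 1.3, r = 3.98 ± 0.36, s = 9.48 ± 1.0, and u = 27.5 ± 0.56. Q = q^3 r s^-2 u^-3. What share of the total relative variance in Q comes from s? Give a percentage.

(δQ/Q)² = (3·δq/q)² + (1·δr/r)² + (-2·δs/s)² + (-3·δu/u)²
  q term: (3×0.0553)² = 0.0275
  r term: (1×0.0905)² = 0.00818
  s term: (-2×0.105)² = 0.0445
  u term: (-3×0.0204)² = 0.00373
Total = 0.0840. Share from s = 0.0445/0.0840 = 0.530.

53.0%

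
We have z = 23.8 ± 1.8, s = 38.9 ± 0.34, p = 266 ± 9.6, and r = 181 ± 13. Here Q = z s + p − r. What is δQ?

72.3

Let w = z·s = 926. δw/w = √((1·δz/z)² + (1·δs/s)²) = √(0.00572 + 7.64e-05) = 0.0761, so δw = 70.5.
Q = w + p − r: δQ = √(δw² + δp² + δr²) = √(4970 + 92.2 + 169) = 72.3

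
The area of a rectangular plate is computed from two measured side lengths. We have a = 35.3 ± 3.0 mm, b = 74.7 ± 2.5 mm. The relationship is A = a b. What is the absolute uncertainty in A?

Since A is a product/quotient, work with relative uncertainties:
  (1·δa/a)² = (1×0.0850)² = 0.00722;  (1·δb/b)² = (1×0.0335)² = 0.00112
δA/A = √(0.00834) = 0.0913
A = 2640 mm^2, so δA = 0.0913 × 2640 = 241 mm^2.

241 mm^2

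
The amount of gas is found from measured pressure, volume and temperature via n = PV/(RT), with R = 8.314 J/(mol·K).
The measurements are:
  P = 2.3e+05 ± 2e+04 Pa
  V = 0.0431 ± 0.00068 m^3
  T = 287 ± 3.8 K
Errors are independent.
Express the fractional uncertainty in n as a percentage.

Products/powers → add relative errors in quadrature, weighted by exponent:
  (1·δP/P)² = (1×0.0870)² = 0.00756;  (1·δV/V)² = (1×0.0158)² = 0.000249;  (-1·δT/T)² = (-1×0.0132)² = 0.000175
δn/n = √(0.00799) = 0.0894

8.94%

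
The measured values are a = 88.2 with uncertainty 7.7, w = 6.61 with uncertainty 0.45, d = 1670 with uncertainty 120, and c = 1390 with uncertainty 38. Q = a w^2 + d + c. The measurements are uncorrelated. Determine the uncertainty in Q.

636

Let p = a·w^2 = 3850. δp/p = √((1·δa/a)² + (2·δw/w)²) = √(0.00762 + 0.0185) = 0.162, so δp = 623.
Q = p + d + c: δQ = √(δp² + δd² + δc²) = √(3.88e+05 + 14400 + 1440) = 636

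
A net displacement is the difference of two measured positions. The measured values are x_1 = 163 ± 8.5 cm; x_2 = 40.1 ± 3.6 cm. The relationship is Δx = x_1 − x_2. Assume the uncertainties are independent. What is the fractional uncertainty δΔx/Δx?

0.0751

Δx is a linear combination, so absolute uncertainties add in quadrature:
  (δx_1)² = 72.2;  (δx_2)² = 13.0
δΔx = √(85.2) = 9.23 cm
Δx = 123 cm, so δΔx/Δx = 9.23/123 = 0.0751.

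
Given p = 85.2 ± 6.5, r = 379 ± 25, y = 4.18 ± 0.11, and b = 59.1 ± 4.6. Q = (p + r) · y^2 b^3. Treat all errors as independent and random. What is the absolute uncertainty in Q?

Let u = p + r = 464. δu = √(δp² + δr²) = √(42.2 + 625) = 25.8, so δu/u = 0.0556.
Q is then a monomial in u, y, b:
δQ/Q = √((δu/u)² + (2·δy/y)² + (3·δb/b)²) = √(0.00310 + 0.00277 + 0.0545) = 0.246
Q = 1.67e+09, so δQ = 0.246 × 1.67e+09 = 4.11e+08.

4.11e+08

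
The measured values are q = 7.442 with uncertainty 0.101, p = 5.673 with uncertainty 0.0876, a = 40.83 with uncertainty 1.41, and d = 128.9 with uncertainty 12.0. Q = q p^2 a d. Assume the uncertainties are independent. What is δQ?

Since Q is a product/quotient, work with relative uncertainties:
  (1·δq/q)² = (1×0.0136)² = 0.000184;  (2·δp/p)² = (2×0.0154)² = 0.000954;  (1·δa/a)² = (1×0.0345)² = 0.00119;  (1·δd/d)² = (1×0.0931)² = 0.00867
δQ/Q = √(0.0110) = 0.105
Q = 1.261e+06, so δQ = 0.105 × 1.261e+06 = 1.32e+05.

1.32e+05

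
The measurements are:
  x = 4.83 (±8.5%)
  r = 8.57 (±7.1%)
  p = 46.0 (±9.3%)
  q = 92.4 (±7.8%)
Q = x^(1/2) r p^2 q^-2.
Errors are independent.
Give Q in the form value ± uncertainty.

Since Q is a product/quotient, work with relative uncertainties:
  (½·δx/x)² = (0.5×0.0850)² = 0.00181;  (1·δr/r)² = (1×0.0710)² = 0.00504;  (2·δp/p)² = (2×0.0930)² = 0.0346;  (-2·δq/q)² = (-2×0.0780)² = 0.0243
δQ/Q = √(0.0658) = 0.256
Q = 4.67, so δQ = 0.256 × 4.67 = 1.20.

4.67 ± 1.20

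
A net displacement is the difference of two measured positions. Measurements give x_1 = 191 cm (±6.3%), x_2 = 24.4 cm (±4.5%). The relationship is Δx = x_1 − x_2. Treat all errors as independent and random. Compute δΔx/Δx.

Δx is a linear combination, so absolute uncertainties add in quadrature:
  (δx_1)² = 145;  (δx_2)² = 1.21
δΔx = √(146) = 12.1 cm
Δx = 167 cm, so δΔx/Δx = 12.1/167 = 0.0725.

0.0725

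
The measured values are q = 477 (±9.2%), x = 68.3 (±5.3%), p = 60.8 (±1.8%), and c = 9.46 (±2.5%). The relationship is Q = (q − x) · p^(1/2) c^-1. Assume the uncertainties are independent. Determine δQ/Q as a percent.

Let u = q − x = 409. δu = √(δq² + δx²) = √(1930 + 13.1) = 44.0, so δu/u = 0.108.
Q is then a monomial in u, p, c:
δQ/Q = √((δu/u)² + (½·δp/p)² + (-1·δc/c)²) = √(0.0116 + 8.1e-05 + 0.000625) = 0.111

11.1%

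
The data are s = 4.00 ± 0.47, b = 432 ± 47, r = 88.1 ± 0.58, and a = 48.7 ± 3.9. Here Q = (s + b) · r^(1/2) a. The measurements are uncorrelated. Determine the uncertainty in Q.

26800

Let u = s + b = 436. δu = √(δs² + δb²) = √(0.221 + 2210) = 47.0, so δu/u = 0.108.
Q is then a monomial in u, r, a:
δQ/Q = √((δu/u)² + (½·δr/r)² + (1·δa/a)²) = √(0.0116 + 1.08e-05 + 0.00641) = 0.134
Q = 1.99e+05, so δQ = 0.134 × 1.99e+05 = 26800.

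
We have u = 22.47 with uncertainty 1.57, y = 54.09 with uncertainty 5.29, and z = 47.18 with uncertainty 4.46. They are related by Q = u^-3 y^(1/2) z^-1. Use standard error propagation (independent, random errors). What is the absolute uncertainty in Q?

For a monomial Q ∝ u^-3, y^(1/2), z^-1, fractional errors add in quadrature:
  (-3·δu/u)² = (-3×0.0699)² = 0.0439;  (½·δy/y)² = (0.5×0.0978)² = 0.00239;  (-1·δz/z)² = (-1×0.0945)² = 0.00894
δQ/Q = √(0.0553) = 0.235
Q = 1.374e-05, so δQ = 0.235 × 1.374e-05 = 3.23e-06.

3.23e-06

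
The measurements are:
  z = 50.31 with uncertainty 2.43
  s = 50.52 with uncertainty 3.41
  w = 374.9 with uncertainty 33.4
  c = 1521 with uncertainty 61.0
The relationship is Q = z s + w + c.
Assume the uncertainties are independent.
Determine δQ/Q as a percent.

5.01%

Let p = z·s = 2542. δp/p = √((1·δz/z)² + (1·δs/s)²) = √(0.00233 + 0.00456) = 0.0830, so δp = 211.
Q = p + w + c: δQ = √(δp² + δw² + δc²) = √(44500 + 1120 + 3720) = 222
Q = 4438, so δQ/Q = 222/4438 = 0.0501.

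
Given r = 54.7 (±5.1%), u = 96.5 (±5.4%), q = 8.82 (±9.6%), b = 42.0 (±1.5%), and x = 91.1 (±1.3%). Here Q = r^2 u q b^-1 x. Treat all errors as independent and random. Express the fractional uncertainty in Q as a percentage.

15.1%

For a monomial Q ∝ r^2, u, q, b^-1, x, fractional errors add in quadrature:
  (2·δr/r)² = (2×0.0510)² = 0.0104;  (1·δu/u)² = (1×0.0540)² = 0.00292;  (1·δq/q)² = (1×0.0960)² = 0.00922;  (-1·δb/b)² = (-1×0.0150)² = 0.000225;  (1·δx/x)² = (1×0.0130)² = 0.000169
δQ/Q = √(0.0229) = 0.151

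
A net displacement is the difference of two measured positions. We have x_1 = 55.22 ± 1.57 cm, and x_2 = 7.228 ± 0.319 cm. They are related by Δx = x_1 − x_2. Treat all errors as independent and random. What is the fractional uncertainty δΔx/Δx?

0.0334

Absolute uncertainties add in quadrature for a linear combination:
  (δx_1)² = 2.46;  (δx_2)² = 0.102
δΔx = √(2.57) = 1.60 cm
Δx = 47.99 cm, so δΔx/Δx = 1.60/47.99 = 0.0334.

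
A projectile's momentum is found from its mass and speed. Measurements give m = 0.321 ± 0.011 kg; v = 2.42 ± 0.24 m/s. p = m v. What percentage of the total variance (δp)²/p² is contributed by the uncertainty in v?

89.3%

(δp/p)² = (1·δm/m)² + (1·δv/v)²
  m term: (1×0.0343)² = 0.00117
  v term: (1×0.0992)² = 0.00984
Total = 0.0110. Share from v = 0.00984/0.0110 = 0.893.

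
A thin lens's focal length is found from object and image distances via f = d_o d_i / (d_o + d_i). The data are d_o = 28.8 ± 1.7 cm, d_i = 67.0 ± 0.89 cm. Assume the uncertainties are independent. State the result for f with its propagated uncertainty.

∂f/∂d_o = (d_i/(d_o+d_i))² = 0.489;  ∂f/∂d_i = (d_o/(d_o+d_i))² = 0.0904
δf = √((∂f/∂d_o · δd_o)² + (∂f/∂d_i · δd_i)²) = √(0.691 + 0.00647) = 0.835 cm
f = 20.1 cm.

20.1 ± 0.835 cm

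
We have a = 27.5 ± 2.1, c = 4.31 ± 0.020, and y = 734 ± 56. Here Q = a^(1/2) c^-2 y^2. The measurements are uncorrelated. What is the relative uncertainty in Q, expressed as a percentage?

For a monomial Q ∝ a^(1/2), c^-2, y^2, fractional errors add in quadrature:
  (½·δa/a)² = (0.5×0.0764)² = 0.00146;  (-2·δc/c)² = (-2×0.00464)² = 8.61e-05;  (2·δy/y)² = (2×0.0763)² = 0.0233
δQ/Q = √(0.0248) = 0.158

15.8%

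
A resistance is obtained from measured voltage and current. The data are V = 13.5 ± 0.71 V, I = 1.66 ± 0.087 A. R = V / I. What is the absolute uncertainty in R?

Since R is a product/quotient, work with relative uncertainties:
  (1·δV/V)² = (1×0.0526)² = 0.00277;  (-1·δI/I)² = (-1×0.0524)² = 0.00275
δR/R = √(0.00551) = 0.0742
R = 8.13 Ω, so δR = 0.0742 × 8.13 = 0.604 Ω.

0.604 Ω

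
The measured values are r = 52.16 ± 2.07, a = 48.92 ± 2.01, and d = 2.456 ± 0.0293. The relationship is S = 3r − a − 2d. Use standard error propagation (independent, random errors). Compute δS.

S is a linear combination, so absolute uncertainties add in quadrature:
  (3·δr)² = 38.6;  (δa)² = 4.04;  (2·δd)² = 0.00343
δS = √(42.6) = 6.53

6.53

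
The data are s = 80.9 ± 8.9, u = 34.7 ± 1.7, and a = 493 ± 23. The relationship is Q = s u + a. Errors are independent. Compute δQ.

Let p = s·u = 2810. δp/p = √((1·δs/s)² + (1·δu/u)²) = √(0.0121 + 0.00240) = 0.120, so δp = 338.
Q = p + a: δQ = √(δp² + δa²) = √(1.14e+05 + 529) = 339

339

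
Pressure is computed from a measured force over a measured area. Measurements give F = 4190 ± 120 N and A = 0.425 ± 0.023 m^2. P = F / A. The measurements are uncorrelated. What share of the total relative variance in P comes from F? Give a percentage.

(δP/P)² = (1·δF/F)² + (-1·δA/A)²
  F term: (1×0.0286)² = 0.000820
  A term: (-1×0.0541)² = 0.00293
Total = 0.00375. Share from F = 0.000820/0.00375 = 0.219.

21.9%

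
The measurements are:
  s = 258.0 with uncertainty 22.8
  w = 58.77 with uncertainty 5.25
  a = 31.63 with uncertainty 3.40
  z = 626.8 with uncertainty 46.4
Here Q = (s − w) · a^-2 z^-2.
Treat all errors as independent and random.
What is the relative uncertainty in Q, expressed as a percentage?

Let u = s − w = 199.2. δu = √(δs² + δw²) = √(520 + 27.6) = 23.4, so δu/u = 0.117.
Q is then a monomial in u, a, z:
δQ/Q = √((δu/u)² + (-2·δa/a)² + (-2·δz/z)²) = √(0.0138 + 0.0462 + 0.0219) = 0.286

28.6%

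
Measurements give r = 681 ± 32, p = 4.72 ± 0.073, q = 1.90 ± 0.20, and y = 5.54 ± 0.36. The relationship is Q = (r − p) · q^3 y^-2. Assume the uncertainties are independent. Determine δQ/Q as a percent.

34.5%

Let u = r − p = 676. δu = √(δr² + δp²) = √(1020 + 0.00533) = 32.0, so δu/u = 0.0473.
Q is then a monomial in u, q, y:
δQ/Q = √((δu/u)² + (3·δq/q)² + (-2·δy/y)²) = √(0.00224 + 0.0997 + 0.0169) = 0.345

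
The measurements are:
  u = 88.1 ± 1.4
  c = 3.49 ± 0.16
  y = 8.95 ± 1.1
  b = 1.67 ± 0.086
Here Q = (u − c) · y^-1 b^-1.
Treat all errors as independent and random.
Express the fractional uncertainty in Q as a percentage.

13.4%

Let w = u − c = 84.6. δw = √(δu² + δc²) = √(1.96 + 0.0256) = 1.41, so δw/w = 0.0167.
Q is then a monomial in w, y, b:
δQ/Q = √((δw/w)² + (-1·δy/y)² + (-1·δb/b)²) = √(0.000277 + 0.0151 + 0.00265) = 0.134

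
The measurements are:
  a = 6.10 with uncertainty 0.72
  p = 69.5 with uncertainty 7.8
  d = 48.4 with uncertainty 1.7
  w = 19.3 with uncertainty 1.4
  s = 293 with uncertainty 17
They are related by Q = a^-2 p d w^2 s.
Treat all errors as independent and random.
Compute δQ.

3.02e+06

Products/powers → add relative errors in quadrature, weighted by exponent:
  (-2·δa/a)² = (-2×0.118)² = 0.0557;  (1·δp/p)² = (1×0.112)² = 0.0126;  (1·δd/d)² = (1×0.0351)² = 0.00123;  (2·δw/w)² = (2×0.0725)² = 0.0210;  (1·δs/s)² = (1×0.0580)² = 0.00337
δQ/Q = √(0.0940) = 0.307
Q = 9.87e+06, so δQ = 0.307 × 9.87e+06 = 3.02e+06.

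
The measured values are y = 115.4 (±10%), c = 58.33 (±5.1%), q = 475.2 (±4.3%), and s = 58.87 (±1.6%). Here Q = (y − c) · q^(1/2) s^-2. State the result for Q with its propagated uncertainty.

0.3590 ± 0.0762

Let u = y − c = 57.07. δu = √(δy² + δc²) = √(133 + 8.85) = 11.9, so δu/u = 0.209.
Q is then a monomial in u, q, s:
δQ/Q = √((δu/u)² + (½·δq/q)² + (-2·δs/s)²) = √(0.0436 + 0.000462 + 0.00102) = 0.212
Q = 0.3590, so δQ = 0.212 × 0.3590 = 0.0762.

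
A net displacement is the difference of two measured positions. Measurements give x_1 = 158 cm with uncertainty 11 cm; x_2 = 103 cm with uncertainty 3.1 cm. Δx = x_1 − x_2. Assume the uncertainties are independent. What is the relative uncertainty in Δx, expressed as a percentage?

20.8%

Each term contributes (cᵢ δxᵢ)² to (δΔx)²:
  (δx_1)² = 121;  (δx_2)² = 9.61
δΔx = √(131) = 11.4 cm
Δx = 55.0 cm, so δΔx/Δx = 11.4/55.0 = 0.208.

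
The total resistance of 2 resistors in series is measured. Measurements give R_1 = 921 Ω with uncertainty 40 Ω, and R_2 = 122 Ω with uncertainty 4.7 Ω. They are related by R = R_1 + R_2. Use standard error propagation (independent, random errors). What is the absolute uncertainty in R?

40.3 Ω

For a sum/difference, combine absolute errors in quadrature:
  (δR_1)² = 1600;  (δR_2)² = 22.1
δR = √(1620) = 40.3 Ω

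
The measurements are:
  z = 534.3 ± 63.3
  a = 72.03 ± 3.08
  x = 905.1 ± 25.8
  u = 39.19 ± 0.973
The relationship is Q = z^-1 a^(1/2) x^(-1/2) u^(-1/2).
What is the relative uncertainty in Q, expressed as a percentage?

12.2%

Each factor contributes (exponent × relative error)² to (δQ/Q)²:
  (-1·δz/z)² = (-1×0.118)² = 0.0140;  (½·δa/a)² = (0.5×0.0428)² = 0.000457;  (−½·δx/x)² = (-0.5×0.0285)² = 0.000203;  (−½·δu/u)² = (-0.5×0.0248)² = 0.000154
δQ/Q = √(0.0149) = 0.122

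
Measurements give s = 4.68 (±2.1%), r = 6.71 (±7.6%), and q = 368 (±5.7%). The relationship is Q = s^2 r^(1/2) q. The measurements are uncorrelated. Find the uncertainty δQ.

1680

For a monomial Q ∝ s^2, r^(1/2), q, fractional errors add in quadrature:
  (2·δs/s)² = (2×0.0210)² = 0.00176;  (½·δr/r)² = (0.5×0.0760)² = 0.00144;  (1·δq/q)² = (1×0.0570)² = 0.00325
δQ/Q = √(0.00646) = 0.0804
Q = 20900, so δQ = 0.0804 × 20900 = 1680.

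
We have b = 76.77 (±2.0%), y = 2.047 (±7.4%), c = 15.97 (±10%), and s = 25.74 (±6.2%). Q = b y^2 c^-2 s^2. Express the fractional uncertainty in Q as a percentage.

Since Q is a product/quotient, work with relative uncertainties:
  (1·δb/b)² = (1×0.0200)² = 0.000400;  (2·δy/y)² = (2×0.0740)² = 0.0219;  (-2·δc/c)² = (-2×0.100)² = 0.0400;  (2·δs/s)² = (2×0.0620)² = 0.0154
δQ/Q = √(0.0777) = 0.279

27.9%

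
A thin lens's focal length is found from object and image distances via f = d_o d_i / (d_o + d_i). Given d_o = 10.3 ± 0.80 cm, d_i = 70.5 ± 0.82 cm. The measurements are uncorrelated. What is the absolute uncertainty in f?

0.609 cm

∂f/∂d_o = (d_i/(d_o+d_i))² = 0.761;  ∂f/∂d_i = (d_o/(d_o+d_i))² = 0.0162
δf = √((∂f/∂d_o · δd_o)² + (∂f/∂d_i · δd_i)²) = √(0.371 + 0.000178) = 0.609 cm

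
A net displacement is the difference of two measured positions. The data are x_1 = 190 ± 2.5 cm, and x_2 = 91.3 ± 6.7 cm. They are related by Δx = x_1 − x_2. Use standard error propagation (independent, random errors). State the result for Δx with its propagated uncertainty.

98.7 ± 7.15 cm

Sums and differences: (δΔx)² = Σ (cᵢ δxᵢ)².
  (δx_1)² = 6.25;  (δx_2)² = 44.9
δΔx = √(51.1) = 7.15 cm
Δx = 98.7 cm.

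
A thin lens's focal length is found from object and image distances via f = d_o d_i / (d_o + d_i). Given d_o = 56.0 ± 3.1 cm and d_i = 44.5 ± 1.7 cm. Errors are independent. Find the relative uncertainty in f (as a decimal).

0.0325

∂f/∂d_o = (d_i/(d_o+d_i))² = 0.196;  ∂f/∂d_i = (d_o/(d_o+d_i))² = 0.310
δf = √((∂f/∂d_o · δd_o)² + (∂f/∂d_i · δd_i)²) = √(0.369 + 0.279) = 0.805 cm
f = 24.8 cm, so δf/f = 0.805/24.8 = 0.0325.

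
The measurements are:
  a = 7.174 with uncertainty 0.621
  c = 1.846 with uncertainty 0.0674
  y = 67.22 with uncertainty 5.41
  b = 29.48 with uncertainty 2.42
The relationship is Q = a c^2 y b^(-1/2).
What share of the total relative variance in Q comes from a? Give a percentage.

(δQ/Q)² = (1·δa/a)² + (2·δc/c)² + (1·δy/y)² + (−½·δb/b)²
  a term: (1×0.0866)² = 0.00749
  c term: (2×0.0365)² = 0.00533
  y term: (1×0.0805)² = 0.00648
  b term: (-0.5×0.0821)² = 0.00168
Total = 0.0210. Share from a = 0.00749/0.0210 = 0.357.

35.7%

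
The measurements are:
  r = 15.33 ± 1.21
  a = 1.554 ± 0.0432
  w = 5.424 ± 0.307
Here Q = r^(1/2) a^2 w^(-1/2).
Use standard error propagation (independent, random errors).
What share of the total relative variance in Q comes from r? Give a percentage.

(δQ/Q)² = (½·δr/r)² + (2·δa/a)² + (−½·δw/w)²
  r term: (0.5×0.0789)² = 0.00156
  a term: (2×0.0278)² = 0.00309
  w term: (-0.5×0.0566)² = 0.000801
Total = 0.00545. Share from r = 0.00156/0.00545 = 0.286.

28.6%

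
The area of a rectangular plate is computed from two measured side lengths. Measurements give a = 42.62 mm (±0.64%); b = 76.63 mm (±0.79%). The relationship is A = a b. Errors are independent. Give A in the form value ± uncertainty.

3266 ± 33.2 mm^2

Relative error in a monomial: (δA/A)² = Σ (nᵢ · δxᵢ/xᵢ)².
  (1·δa/a)² = (1×0.00640)² = 4.1e-05;  (1·δb/b)² = (1×0.00790)² = 6.24e-05
δA/A = √(0.000103) = 0.0102
A = 3266 mm^2, so δA = 0.0102 × 3266 = 33.2 mm^2.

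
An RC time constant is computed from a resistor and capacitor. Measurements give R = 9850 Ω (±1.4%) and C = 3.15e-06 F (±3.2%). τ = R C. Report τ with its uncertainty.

For a monomial τ ∝ R, C, fractional errors add in quadrature:
  (1·δR/R)² = (1×0.0140)² = 0.000196;  (1·δC/C)² = (1×0.0320)² = 0.00102
δτ/τ = √(0.00122) = 0.0349
τ = 0.0310 s, so δτ = 0.0349 × 0.0310 = 0.00108 s.

0.0310 ± 0.00108 s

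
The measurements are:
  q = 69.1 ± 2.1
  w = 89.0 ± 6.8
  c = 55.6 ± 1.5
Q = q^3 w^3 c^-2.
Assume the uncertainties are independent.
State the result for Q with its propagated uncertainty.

For a monomial Q ∝ q^3, w^3, c^-2, fractional errors add in quadrature:
  (3·δq/q)² = (3×0.0304)² = 0.00831;  (3·δw/w)² = (3×0.0764)² = 0.0525;  (-2·δc/c)² = (-2×0.0270)² = 0.00291
δQ/Q = √(0.0638) = 0.253
Q = 7.52e+07, so δQ = 0.253 × 7.52e+07 = 1.9e+07.

(7.52 ± 1.90) × 10^7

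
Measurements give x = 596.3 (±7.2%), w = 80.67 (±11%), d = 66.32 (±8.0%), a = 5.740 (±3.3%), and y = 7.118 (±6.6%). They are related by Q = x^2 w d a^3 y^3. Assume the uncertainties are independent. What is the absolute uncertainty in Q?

Since Q is a product/quotient, work with relative uncertainties:
  (2·δx/x)² = (2×0.0720)² = 0.0207;  (1·δw/w)² = (1×0.110)² = 0.0121;  (1·δd/d)² = (1×0.0800)² = 0.00640;  (3·δa/a)² = (3×0.0330)² = 0.00980;  (3·δy/y)² = (3×0.0660)² = 0.0392
δQ/Q = √(0.0882) = 0.297
Q = 1.297e+14, so δQ = 0.297 × 1.297e+14 = 3.85e+13.

3.85e+13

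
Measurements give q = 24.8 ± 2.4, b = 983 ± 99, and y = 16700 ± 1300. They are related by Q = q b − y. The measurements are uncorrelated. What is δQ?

Let p = q·b = 24400. δp/p = √((1·δq/q)² + (1·δb/b)²) = √(0.00937 + 0.0101) = 0.140, so δp = 3400.
Q = p − y: δQ = √(δp² + δy²) = √(1.16e+07 + 1.69e+06) = 3640

3640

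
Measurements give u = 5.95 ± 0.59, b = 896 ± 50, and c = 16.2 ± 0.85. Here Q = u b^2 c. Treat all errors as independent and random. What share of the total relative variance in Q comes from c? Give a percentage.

(δQ/Q)² = (1·δu/u)² + (2·δb/b)² + (1·δc/c)²
  u term: (1×0.0992)² = 0.00983
  b term: (2×0.0558)² = 0.0125
  c term: (1×0.0525)² = 0.00275
Total = 0.0250. Share from c = 0.00275/0.0250 = 0.110.

11.0%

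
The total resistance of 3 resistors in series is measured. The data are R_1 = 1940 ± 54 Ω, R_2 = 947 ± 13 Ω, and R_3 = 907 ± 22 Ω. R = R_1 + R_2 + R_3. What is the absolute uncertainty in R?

R is a linear combination, so absolute uncertainties add in quadrature:
  (δR_1)² = 2920;  (δR_2)² = 169;  (δR_3)² = 484
δR = √(3570) = 59.7 Ω

59.7 Ω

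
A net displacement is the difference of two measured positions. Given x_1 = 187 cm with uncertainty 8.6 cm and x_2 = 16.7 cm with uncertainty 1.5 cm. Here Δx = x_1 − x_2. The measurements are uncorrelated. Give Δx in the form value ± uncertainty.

Each term contributes (cᵢ δxᵢ)² to (δΔx)²:
  (δx_1)² = 74.0;  (δx_2)² = 2.25
δΔx = √(76.2) = 8.73 cm
Δx = 170 cm.

170 ± 8.73 cm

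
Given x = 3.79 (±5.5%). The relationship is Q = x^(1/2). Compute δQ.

For a monomial Q ∝ x^(1/2), fractional errors add in quadrature:
  (½·δx/x)² = (0.5×0.0550)² = 0.000756
δQ/Q = √(0.000756) = 0.0275
Q = 1.95, so δQ = 0.0275 × 1.95 = 0.0535.

0.0535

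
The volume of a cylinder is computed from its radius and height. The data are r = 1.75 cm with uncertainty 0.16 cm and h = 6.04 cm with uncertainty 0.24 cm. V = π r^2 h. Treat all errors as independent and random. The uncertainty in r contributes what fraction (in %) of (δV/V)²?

(δV/V)² = (2·δr/r)² + (1·δh/h)²
  r term: (2×0.0914)² = 0.0334
  h term: (1×0.0397)² = 0.00158
Total = 0.0350. Share from r = 0.0334/0.0350 = 0.955.

95.5%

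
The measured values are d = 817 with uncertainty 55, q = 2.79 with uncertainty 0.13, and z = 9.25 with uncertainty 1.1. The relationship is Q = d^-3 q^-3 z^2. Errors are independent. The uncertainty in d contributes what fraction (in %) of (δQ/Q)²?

34.9%

(δQ/Q)² = (-3·δd/d)² + (-3·δq/q)² + (2·δz/z)²
  d term: (-3×0.0673)² = 0.0408
  q term: (-3×0.0466)² = 0.0195
  z term: (2×0.119)² = 0.0566
Total = 0.117. Share from d = 0.0408/0.117 = 0.349.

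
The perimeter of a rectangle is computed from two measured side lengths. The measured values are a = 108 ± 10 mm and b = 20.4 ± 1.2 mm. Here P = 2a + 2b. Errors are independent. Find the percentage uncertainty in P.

For a sum/difference, combine absolute errors in quadrature:
  (2·δa)² = 400;  (2·δb)² = 5.76
δP = √(406) = 20.1 mm
P = 257 mm, so δP/P = 20.1/257 = 0.0784.

7.84%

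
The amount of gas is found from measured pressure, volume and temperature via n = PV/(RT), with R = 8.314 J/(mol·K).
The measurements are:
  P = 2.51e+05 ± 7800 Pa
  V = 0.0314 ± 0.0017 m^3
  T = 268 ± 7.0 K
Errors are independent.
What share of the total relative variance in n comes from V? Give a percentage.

64.0%

(δn/n)² = (1·δP/P)² + (1·δV/V)² + (-1·δT/T)²
  P term: (1×0.0311)² = 0.000966
  V term: (1×0.0541)² = 0.00293
  T term: (-1×0.0261)² = 0.000682
Total = 0.00458. Share from V = 0.00293/0.00458 = 0.640.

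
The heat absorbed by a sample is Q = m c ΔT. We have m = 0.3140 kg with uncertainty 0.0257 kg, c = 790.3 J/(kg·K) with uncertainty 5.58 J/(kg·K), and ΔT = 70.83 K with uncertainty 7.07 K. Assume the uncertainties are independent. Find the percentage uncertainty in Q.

12.9%

Q is a product of powers, so relative uncertainties combine in quadrature:
  (1·δm/m)² = (1×0.0818)² = 0.00670;  (1·δc/c)² = (1×0.00706)² = 4.99e-05;  (1·δΔT/ΔT)² = (1×0.0998)² = 0.00996
δQ/Q = √(0.0167) = 0.129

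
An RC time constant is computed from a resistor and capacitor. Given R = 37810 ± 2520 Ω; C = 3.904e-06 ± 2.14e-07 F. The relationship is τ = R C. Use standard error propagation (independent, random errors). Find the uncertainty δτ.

Each factor contributes (exponent × relative error)² to (δτ/τ)²:
  (1·δR/R)² = (1×0.0666)² = 0.00444;  (1·δC/C)² = (1×0.0548)² = 0.00300
δτ/τ = √(0.00745) = 0.0863
τ = 0.1476 s, so δτ = 0.0863 × 0.1476 = 0.0127 s.

0.0127 s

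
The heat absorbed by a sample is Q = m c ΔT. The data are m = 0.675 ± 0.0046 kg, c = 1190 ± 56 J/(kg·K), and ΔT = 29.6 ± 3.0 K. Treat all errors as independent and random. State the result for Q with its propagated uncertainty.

Products/powers → add relative errors in quadrature, weighted by exponent:
  (1·δm/m)² = (1×0.00681)² = 4.64e-05;  (1·δc/c)² = (1×0.0471)² = 0.00221;  (1·δΔT/ΔT)² = (1×0.101)² = 0.0103
δQ/Q = √(0.0125) = 0.112
Q = 23800 J, so δQ = 0.112 × 23800 = 2660 J.

23800 ± 2660 J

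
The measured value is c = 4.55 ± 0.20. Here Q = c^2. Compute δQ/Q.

Each factor contributes (exponent × relative error)² to (δQ/Q)²:
  (2·δc/c)² = (2×0.0440)² = 0.00773
δQ/Q = √(0.00773) = 0.0879

0.0879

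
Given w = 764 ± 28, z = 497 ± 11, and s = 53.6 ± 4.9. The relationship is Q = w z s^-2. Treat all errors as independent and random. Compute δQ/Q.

Since Q is a product/quotient, work with relative uncertainties:
  (1·δw/w)² = (1×0.0366)² = 0.00134;  (1·δz/z)² = (1×0.0221)² = 0.000490;  (-2·δs/s)² = (-2×0.0914)² = 0.0334
δQ/Q = √(0.0353) = 0.188

0.188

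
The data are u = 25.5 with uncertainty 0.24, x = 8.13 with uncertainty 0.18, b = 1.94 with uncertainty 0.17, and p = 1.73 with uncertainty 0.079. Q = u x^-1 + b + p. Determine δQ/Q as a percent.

Let w = u·x^-1 = 3.14. δw/w = √((1·δu/u)² + (-1·δx/x)²) = √(8.86e-05 + 0.000490) = 0.0241, so δw = 0.0755.
Q = w + b + p: δQ = √(δw² + δb² + δp²) = √(0.00569 + 0.0289 + 0.00624) = 0.202
Q = 6.81, so δQ/Q = 0.202/6.81 = 0.0297.

2.97%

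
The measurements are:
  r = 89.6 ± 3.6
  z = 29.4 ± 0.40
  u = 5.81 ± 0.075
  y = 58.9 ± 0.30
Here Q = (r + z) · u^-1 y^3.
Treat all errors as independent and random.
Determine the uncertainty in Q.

1.52e+05

Let w = r + z = 119. δw = √(δr² + δz²) = √(13.0 + 0.160) = 3.62, so δw/w = 0.0304.
Q is then a monomial in w, u, y:
δQ/Q = √((δw/w)² + (-1·δu/u)² + (3·δy/y)²) = √(0.000926 + 0.000167 + 0.000233) = 0.0364
Q = 4.19e+06, so δQ = 0.0364 × 4.19e+06 = 1.52e+05.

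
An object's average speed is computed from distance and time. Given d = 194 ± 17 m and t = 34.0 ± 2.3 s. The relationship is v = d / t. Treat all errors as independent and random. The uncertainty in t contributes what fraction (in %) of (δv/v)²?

37.3%

(δv/v)² = (1·δd/d)² + (-1·δt/t)²
  d term: (1×0.0876)² = 0.00768
  t term: (-1×0.0676)² = 0.00458
Total = 0.0123. Share from t = 0.00458/0.0123 = 0.373.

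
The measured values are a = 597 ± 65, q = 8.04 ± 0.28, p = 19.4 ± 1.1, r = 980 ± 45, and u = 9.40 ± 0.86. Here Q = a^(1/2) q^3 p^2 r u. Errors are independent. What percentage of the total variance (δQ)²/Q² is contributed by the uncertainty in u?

(δQ/Q)² = (½·δa/a)² + (3·δq/q)² + (2·δp/p)² + (1·δr/r)² + (1·δu/u)²
  a term: (0.5×0.109)² = 0.00296
  q term: (3×0.0348)² = 0.0109
  p term: (2×0.0567)² = 0.0129
  r term: (1×0.0459)² = 0.00211
  u term: (1×0.0915)² = 0.00837
Total = 0.0372. Share from u = 0.00837/0.0372 = 0.225.

22.5%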